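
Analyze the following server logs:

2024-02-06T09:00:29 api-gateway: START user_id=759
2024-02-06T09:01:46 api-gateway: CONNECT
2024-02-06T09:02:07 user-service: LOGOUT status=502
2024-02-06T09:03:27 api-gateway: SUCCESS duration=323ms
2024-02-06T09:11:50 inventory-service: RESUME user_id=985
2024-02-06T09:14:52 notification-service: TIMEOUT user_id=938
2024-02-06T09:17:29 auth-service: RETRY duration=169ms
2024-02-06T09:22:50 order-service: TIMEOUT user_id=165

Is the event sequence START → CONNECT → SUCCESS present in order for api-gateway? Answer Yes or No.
Yes

To verify sequence order:

1. Find all events in sequence START → CONNECT → SUCCESS for api-gateway
2. Extract their timestamps
3. Check if timestamps are in ascending order
4. Result: Yes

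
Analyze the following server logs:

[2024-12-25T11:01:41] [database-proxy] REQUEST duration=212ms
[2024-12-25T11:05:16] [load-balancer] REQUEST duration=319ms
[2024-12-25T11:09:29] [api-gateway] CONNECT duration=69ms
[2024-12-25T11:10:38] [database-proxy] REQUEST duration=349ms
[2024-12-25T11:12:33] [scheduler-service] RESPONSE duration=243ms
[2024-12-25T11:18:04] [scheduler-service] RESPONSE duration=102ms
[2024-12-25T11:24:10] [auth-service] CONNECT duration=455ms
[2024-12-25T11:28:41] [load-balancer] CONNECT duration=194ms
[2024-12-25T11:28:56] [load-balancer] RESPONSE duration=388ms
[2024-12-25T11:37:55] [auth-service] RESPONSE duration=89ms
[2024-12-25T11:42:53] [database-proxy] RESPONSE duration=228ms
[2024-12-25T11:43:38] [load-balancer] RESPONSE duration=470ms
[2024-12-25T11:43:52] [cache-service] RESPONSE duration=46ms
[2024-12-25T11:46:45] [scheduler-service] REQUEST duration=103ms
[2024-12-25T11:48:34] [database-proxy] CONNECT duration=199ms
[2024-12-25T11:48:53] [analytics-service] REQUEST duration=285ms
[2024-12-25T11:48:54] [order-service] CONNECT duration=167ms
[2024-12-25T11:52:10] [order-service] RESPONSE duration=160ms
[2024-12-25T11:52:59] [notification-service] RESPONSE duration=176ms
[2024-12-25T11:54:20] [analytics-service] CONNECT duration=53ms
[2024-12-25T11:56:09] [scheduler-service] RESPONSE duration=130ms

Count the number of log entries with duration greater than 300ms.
5

To count timeouts:

1. Threshold: 300ms
2. Extract duration from each log entry
3. Count entries where duration > 300
4. Timeout count: 5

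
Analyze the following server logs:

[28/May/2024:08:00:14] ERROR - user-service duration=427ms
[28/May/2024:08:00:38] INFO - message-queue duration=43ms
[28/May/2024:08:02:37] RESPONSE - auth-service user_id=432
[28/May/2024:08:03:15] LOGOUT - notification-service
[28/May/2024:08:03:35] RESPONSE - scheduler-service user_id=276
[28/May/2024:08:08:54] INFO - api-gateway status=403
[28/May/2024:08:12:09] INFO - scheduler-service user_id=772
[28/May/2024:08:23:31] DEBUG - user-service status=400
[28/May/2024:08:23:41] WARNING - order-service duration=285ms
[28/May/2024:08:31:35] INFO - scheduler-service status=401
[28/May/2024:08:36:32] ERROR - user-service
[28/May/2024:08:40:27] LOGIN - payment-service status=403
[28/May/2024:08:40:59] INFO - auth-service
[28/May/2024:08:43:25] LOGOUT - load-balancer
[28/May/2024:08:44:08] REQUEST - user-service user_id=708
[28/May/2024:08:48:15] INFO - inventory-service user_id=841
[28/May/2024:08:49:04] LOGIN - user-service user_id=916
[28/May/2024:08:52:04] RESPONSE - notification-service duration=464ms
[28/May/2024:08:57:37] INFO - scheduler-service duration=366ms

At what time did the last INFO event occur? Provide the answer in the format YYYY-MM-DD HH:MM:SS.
2024-05-28 08:57:37

To find the last event:

1. Filter for all INFO events
2. Sort by timestamp
3. Select the last one
4. Timestamp: 2024-05-28 08:57:37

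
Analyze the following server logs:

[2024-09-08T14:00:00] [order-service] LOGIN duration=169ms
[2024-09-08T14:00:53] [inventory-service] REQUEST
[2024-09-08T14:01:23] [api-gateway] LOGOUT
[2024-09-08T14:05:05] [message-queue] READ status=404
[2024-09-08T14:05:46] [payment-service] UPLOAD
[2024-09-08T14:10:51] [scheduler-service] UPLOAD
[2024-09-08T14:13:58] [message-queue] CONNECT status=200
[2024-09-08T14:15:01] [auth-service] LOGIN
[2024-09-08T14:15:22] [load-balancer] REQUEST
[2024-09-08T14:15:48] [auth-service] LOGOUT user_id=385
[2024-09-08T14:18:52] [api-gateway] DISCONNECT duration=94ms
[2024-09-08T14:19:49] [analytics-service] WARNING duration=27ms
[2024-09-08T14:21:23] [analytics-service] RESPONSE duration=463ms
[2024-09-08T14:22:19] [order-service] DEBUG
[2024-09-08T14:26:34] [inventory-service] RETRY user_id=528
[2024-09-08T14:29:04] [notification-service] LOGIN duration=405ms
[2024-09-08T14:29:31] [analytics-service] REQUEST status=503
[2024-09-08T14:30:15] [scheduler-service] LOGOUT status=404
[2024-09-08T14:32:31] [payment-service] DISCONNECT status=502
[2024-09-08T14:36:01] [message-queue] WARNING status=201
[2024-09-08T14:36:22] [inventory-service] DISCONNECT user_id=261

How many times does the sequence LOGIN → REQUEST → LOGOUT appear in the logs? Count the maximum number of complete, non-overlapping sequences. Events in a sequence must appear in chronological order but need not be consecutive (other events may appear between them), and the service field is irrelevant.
3

To count sequences:

1. Look for pattern: LOGIN → REQUEST → LOGOUT
2. Greedily scan the log in chronological order, matching each sequence element in turn (ignoring service)
3. Each time the full pattern completes, increment the count and restart matching from the next event
4. Complete non-overlapping sequences found: 3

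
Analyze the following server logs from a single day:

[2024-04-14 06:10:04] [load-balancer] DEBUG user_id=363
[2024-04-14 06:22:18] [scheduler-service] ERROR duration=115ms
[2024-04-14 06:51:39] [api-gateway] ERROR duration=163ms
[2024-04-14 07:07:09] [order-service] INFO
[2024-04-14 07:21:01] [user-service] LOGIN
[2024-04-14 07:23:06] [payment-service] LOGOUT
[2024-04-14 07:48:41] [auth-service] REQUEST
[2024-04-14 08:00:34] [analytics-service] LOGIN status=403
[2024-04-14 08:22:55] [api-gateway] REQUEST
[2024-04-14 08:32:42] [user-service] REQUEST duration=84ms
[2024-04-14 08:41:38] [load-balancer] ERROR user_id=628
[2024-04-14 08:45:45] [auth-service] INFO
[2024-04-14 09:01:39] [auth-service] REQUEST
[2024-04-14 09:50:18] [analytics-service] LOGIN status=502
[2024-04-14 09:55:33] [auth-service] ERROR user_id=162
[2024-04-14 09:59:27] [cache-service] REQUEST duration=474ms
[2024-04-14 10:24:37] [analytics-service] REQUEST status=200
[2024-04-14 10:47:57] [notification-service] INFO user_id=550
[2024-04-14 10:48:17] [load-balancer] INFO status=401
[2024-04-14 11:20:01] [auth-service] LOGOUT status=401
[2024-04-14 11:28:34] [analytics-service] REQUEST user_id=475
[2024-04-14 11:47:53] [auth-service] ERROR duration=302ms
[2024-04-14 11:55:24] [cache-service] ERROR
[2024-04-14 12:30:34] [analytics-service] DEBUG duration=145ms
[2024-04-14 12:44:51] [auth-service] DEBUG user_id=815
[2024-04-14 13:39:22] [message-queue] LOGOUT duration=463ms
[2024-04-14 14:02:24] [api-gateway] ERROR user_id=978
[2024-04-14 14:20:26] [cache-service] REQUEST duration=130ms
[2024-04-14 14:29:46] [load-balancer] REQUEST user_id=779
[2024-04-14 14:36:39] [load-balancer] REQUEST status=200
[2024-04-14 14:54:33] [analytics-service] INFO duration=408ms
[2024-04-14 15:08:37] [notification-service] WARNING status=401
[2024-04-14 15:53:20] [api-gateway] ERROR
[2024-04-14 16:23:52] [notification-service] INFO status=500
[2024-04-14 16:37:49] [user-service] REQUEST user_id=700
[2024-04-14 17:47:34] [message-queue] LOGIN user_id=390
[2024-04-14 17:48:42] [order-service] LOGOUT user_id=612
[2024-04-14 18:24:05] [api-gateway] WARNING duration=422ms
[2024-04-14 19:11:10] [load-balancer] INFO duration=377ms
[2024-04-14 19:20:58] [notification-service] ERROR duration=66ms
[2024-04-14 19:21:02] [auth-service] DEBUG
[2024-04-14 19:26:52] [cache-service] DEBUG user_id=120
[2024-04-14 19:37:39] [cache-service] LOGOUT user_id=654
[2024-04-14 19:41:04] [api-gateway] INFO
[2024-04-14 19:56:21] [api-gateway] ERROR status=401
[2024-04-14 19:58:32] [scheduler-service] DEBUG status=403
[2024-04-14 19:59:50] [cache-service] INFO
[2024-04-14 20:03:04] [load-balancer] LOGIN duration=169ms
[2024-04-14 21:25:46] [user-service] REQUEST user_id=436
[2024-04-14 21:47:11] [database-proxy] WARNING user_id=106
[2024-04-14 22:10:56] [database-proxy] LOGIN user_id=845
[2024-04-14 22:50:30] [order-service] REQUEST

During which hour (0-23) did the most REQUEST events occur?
14

To find the peak hour:

1. Group all REQUEST events by hour
2. Count events in each hour
3. Find hour with maximum count
4. Peak hour: 14 (with 3 events)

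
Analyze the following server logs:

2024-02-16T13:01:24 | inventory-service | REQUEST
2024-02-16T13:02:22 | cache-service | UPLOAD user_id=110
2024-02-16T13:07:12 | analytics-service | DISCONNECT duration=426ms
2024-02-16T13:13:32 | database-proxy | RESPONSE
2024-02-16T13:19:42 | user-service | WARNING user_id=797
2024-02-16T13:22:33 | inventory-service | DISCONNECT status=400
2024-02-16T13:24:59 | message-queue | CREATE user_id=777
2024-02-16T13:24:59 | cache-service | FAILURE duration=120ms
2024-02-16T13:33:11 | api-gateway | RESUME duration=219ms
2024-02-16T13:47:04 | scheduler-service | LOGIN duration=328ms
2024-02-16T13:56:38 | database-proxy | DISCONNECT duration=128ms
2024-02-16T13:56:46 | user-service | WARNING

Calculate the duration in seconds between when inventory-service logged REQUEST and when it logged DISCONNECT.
1269

To find the time between events:

1. Locate the first REQUEST event for inventory-service: 2024-02-16T13:01:24
2. Locate the first DISCONNECT event for inventory-service: 2024-02-16T13:22:33
3. Calculate the difference: 2024-02-16T13:22:33 - 2024-02-16T13:01:24 = 1269 seconds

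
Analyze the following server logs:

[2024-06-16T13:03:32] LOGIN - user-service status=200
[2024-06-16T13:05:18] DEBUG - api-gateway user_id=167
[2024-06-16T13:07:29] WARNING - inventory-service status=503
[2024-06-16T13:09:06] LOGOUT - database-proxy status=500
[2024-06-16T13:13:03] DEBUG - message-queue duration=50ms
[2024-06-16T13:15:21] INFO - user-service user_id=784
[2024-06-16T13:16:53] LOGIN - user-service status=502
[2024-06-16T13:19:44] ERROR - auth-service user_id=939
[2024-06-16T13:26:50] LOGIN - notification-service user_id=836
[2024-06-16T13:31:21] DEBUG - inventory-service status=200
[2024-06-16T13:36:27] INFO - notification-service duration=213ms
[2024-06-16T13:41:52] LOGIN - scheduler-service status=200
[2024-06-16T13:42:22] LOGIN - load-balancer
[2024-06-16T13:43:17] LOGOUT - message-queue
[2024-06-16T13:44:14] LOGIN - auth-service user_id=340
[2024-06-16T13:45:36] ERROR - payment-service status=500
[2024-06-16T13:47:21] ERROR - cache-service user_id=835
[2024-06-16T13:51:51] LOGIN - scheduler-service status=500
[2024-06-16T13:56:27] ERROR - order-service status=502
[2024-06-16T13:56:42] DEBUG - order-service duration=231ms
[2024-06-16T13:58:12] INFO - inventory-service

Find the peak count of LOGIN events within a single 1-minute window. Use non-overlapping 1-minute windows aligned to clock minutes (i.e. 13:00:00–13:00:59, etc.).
1

To find the burst window:

1. Divide the log period into non-overlapping 1-minute windows starting at 13:00
2. Count LOGIN events in each window
3. Find the window with maximum count
4. Maximum events in a window: 1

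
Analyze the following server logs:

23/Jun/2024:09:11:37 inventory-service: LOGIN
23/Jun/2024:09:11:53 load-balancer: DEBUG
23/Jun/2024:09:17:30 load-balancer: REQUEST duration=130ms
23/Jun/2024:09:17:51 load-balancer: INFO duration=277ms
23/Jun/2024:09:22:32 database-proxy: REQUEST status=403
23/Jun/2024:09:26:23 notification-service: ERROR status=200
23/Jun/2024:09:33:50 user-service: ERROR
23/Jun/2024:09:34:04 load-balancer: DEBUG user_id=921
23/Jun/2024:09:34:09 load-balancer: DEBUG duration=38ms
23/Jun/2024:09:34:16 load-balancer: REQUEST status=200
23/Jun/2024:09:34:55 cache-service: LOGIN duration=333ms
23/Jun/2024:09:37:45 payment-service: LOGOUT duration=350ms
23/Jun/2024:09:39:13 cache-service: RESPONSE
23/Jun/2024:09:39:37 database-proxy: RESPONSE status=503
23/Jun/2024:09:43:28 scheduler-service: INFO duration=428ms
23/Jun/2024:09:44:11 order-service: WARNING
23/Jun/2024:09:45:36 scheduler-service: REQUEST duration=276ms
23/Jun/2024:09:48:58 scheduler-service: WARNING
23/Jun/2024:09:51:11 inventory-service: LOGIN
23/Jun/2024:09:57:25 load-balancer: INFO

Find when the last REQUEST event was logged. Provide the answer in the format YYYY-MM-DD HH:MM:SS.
2024-06-23 09:45:36

To find the last event:

1. Filter for all REQUEST events
2. Sort by timestamp
3. Select the last one
4. Timestamp: 2024-06-23 09:45:36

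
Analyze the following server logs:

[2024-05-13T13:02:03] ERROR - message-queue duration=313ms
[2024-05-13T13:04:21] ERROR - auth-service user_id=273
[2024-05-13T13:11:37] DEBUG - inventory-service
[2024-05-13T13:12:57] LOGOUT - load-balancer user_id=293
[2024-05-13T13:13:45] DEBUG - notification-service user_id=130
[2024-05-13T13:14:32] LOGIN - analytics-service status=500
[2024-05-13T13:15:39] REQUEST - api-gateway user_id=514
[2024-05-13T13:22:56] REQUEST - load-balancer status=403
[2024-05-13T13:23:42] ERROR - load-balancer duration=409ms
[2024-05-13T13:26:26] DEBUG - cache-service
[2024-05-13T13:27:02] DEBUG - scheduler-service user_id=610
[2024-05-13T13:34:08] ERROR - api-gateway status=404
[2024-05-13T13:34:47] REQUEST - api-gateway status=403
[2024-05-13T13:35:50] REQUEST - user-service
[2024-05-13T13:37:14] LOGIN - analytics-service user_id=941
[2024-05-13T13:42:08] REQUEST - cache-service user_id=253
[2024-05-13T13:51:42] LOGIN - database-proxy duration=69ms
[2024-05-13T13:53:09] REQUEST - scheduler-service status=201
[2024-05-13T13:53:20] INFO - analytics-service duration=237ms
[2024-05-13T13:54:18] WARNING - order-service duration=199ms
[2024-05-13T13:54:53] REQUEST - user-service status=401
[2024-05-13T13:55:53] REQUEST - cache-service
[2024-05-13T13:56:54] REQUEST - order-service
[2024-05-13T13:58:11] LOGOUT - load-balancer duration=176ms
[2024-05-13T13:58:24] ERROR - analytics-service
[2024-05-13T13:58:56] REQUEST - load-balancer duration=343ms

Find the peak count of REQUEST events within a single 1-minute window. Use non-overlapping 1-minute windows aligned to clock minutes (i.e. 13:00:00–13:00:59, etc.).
1

To find the burst window:

1. Divide the log period into non-overlapping 1-minute windows starting at 13:00
2. Count REQUEST events in each window
3. Find the window with maximum count
4. Maximum events in a window: 1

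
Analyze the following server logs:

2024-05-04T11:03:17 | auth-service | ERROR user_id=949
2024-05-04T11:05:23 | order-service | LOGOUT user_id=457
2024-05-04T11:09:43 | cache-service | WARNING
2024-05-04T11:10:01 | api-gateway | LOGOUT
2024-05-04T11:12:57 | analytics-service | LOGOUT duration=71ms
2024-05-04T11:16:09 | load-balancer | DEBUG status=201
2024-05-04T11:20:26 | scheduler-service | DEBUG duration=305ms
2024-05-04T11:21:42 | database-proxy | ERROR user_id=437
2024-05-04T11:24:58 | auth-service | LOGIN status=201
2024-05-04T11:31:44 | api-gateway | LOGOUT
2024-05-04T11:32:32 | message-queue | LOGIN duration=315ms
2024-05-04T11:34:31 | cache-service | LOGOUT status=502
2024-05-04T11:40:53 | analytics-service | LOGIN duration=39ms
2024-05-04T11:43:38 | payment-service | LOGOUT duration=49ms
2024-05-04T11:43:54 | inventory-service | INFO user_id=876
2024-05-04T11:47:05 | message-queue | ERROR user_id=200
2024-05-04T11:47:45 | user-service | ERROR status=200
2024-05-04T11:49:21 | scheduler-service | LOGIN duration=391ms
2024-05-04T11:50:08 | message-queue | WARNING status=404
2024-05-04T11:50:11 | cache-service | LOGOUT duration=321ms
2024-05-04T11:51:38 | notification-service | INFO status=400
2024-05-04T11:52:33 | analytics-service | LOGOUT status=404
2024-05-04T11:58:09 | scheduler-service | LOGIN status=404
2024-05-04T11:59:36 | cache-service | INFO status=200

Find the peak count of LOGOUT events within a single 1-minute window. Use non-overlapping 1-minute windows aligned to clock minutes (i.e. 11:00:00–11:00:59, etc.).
1

To find the burst window:

1. Divide the log period into non-overlapping 1-minute windows starting at 11:00
2. Count LOGOUT events in each window
3. Find the window with maximum count
4. Maximum events in a window: 1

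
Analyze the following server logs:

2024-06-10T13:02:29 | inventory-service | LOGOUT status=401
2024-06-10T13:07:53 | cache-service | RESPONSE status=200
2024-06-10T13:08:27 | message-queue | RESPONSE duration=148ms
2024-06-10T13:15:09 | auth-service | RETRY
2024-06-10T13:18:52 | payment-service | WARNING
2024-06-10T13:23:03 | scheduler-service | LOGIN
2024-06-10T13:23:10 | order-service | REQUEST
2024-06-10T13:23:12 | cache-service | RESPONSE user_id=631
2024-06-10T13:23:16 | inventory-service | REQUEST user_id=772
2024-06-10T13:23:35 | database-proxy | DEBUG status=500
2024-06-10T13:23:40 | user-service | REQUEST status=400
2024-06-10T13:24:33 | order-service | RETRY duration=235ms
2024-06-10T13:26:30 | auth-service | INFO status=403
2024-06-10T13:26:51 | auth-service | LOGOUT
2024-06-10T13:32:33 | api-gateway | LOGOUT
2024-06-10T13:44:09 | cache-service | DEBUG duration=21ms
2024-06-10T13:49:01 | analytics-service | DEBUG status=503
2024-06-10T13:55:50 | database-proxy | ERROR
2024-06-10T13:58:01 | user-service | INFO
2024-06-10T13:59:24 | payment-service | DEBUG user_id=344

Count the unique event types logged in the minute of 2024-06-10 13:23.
4

To count unique event types:

1. Filter events in the minute starting at 2024-06-10 13:23
2. Extract event types from matching entries
3. Count unique types: 4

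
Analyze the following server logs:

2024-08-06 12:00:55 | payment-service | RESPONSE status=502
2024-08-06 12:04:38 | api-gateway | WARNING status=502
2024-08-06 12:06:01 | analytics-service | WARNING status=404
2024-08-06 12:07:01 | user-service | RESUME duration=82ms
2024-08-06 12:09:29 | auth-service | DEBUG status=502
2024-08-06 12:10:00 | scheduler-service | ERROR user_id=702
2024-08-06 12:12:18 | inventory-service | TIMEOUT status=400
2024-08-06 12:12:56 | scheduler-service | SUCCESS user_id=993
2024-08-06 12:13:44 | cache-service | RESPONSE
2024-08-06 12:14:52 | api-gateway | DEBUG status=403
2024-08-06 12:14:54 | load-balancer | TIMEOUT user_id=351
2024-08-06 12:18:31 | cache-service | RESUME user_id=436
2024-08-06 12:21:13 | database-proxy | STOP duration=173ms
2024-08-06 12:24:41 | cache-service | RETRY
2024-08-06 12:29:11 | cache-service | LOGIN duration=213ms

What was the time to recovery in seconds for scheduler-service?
176

To calculate recovery time:

1. Find ERROR event for scheduler-service: 2024-08-06 12:10:00
2. Find next SUCCESS event for scheduler-service: 2024-08-06 12:12:56
3. Recovery time: 2024-08-06 12:12:56 - 2024-08-06 12:10:00 = 176 seconds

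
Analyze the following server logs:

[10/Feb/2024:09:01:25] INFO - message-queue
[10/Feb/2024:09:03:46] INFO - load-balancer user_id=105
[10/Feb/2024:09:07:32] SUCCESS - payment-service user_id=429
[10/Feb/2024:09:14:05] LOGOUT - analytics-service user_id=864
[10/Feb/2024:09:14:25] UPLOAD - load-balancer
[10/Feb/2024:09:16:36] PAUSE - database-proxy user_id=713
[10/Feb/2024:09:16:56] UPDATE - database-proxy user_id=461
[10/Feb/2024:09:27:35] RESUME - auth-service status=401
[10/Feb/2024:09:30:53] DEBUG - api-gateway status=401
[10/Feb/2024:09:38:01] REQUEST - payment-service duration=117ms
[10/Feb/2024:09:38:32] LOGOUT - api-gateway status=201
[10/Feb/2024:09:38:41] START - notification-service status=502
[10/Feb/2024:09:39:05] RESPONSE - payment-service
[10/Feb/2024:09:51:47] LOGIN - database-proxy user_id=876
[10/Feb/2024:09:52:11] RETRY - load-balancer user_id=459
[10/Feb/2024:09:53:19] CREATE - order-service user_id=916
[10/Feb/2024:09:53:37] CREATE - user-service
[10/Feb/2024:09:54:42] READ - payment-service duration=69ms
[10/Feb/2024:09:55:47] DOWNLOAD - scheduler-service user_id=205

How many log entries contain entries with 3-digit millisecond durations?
1

To find matching entries:

1. Pattern to match: entries with 3-digit millisecond durations
2. Scan each log entry for the pattern
3. Count matches: 1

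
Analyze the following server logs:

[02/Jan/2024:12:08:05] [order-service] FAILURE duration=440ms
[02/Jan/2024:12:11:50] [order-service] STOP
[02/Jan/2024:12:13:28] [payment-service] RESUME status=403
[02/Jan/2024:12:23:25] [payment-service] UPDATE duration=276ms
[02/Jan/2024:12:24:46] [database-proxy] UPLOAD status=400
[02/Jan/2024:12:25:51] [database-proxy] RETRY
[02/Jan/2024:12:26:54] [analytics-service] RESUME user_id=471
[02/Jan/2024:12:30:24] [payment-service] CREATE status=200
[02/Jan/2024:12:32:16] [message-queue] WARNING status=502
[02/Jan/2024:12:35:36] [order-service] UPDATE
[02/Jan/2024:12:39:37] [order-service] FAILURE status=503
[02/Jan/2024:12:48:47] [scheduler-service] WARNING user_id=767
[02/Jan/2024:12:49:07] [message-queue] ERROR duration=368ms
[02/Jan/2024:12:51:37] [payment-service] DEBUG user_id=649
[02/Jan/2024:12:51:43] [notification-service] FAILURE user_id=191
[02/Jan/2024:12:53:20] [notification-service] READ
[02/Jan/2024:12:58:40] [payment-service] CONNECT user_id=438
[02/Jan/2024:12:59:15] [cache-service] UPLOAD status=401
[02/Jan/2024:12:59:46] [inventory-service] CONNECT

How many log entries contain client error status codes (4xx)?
3

To find matching entries:

1. Pattern to match: client error status codes (4xx)
2. Scan each log entry for the pattern
3. Count matches: 3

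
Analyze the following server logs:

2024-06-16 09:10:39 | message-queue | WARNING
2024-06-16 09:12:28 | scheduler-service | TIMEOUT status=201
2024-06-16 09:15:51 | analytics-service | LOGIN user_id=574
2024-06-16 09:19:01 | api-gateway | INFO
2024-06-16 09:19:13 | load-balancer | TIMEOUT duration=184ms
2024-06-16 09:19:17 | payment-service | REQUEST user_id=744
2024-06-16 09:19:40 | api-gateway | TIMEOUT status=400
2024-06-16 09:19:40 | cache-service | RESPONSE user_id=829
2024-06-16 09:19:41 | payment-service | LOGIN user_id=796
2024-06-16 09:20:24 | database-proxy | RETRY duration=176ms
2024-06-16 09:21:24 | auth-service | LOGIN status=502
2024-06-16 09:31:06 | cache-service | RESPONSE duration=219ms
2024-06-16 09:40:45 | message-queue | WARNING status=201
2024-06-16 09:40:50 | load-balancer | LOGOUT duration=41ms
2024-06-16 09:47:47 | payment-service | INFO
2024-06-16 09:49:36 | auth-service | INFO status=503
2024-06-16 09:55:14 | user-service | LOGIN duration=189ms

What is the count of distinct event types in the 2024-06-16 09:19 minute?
5

To count unique event types:

1. Filter events in the minute starting at 2024-06-16 09:19
2. Extract event types from matching entries
3. Count unique types: 5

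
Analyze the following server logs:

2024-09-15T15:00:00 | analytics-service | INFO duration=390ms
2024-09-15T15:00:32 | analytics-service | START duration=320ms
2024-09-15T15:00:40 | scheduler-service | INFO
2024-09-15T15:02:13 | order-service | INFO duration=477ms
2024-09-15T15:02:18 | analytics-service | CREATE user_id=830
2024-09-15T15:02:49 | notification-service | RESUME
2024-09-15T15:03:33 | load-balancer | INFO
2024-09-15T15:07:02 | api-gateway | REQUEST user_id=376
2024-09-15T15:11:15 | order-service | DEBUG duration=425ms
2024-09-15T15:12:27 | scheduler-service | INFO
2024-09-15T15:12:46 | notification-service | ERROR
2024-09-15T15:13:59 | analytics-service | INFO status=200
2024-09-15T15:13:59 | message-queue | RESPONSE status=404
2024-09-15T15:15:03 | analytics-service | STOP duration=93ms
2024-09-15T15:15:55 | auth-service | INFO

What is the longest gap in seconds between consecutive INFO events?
534

To find the longest gap:

1. Extract all INFO events in chronological order
2. Calculate time differences between consecutive events
3. Find the maximum difference
4. Longest gap: 534 seconds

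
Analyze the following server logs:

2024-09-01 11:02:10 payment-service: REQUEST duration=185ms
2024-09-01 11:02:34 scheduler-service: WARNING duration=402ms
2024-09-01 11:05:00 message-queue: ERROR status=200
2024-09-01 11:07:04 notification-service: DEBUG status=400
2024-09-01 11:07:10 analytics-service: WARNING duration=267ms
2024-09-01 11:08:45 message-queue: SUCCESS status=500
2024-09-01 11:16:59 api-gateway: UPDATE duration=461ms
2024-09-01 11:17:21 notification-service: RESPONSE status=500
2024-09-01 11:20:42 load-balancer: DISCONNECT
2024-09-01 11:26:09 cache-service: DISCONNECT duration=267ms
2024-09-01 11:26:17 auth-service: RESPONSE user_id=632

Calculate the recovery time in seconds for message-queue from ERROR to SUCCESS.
225

To calculate recovery time:

1. Find ERROR event for message-queue: 2024-09-01 11:05:00
2. Find next SUCCESS event for message-queue: 2024-09-01 11:08:45
3. Recovery time: 2024-09-01 11:08:45 - 2024-09-01 11:05:00 = 225 seconds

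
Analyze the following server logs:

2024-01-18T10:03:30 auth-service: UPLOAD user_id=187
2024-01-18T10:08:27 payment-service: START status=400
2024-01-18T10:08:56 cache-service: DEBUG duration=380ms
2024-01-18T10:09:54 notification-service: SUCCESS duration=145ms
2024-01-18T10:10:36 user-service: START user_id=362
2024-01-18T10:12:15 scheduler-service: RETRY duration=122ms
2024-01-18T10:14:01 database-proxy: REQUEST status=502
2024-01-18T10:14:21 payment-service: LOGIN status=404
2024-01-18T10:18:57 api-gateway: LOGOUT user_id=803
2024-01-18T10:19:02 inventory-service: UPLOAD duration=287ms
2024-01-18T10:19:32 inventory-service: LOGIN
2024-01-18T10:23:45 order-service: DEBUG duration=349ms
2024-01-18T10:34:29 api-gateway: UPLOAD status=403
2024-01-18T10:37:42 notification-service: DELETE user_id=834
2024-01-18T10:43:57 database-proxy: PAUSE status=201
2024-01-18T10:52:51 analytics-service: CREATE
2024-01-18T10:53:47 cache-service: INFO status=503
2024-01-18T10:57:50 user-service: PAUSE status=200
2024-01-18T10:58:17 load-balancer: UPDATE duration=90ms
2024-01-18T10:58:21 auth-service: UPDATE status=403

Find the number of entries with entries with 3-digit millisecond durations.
5

To find matching entries:

1. Pattern to match: entries with 3-digit millisecond durations
2. Scan each log entry for the pattern
3. Count matches: 5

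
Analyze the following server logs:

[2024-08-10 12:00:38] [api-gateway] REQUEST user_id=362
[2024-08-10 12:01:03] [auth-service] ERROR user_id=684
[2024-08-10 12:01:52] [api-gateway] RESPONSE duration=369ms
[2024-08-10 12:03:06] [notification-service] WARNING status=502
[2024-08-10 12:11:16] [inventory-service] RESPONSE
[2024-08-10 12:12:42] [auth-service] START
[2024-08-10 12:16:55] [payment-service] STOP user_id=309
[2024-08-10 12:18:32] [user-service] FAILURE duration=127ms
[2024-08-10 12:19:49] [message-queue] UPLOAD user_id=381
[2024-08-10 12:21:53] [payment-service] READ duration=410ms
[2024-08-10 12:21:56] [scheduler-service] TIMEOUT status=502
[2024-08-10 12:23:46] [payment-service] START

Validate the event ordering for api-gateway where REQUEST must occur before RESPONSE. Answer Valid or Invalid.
Valid

To validate ordering:

1. Required order: REQUEST → RESPONSE
2. Rule: REQUEST must occur before RESPONSE
3. Check actual order of events for api-gateway
4. Result: Valid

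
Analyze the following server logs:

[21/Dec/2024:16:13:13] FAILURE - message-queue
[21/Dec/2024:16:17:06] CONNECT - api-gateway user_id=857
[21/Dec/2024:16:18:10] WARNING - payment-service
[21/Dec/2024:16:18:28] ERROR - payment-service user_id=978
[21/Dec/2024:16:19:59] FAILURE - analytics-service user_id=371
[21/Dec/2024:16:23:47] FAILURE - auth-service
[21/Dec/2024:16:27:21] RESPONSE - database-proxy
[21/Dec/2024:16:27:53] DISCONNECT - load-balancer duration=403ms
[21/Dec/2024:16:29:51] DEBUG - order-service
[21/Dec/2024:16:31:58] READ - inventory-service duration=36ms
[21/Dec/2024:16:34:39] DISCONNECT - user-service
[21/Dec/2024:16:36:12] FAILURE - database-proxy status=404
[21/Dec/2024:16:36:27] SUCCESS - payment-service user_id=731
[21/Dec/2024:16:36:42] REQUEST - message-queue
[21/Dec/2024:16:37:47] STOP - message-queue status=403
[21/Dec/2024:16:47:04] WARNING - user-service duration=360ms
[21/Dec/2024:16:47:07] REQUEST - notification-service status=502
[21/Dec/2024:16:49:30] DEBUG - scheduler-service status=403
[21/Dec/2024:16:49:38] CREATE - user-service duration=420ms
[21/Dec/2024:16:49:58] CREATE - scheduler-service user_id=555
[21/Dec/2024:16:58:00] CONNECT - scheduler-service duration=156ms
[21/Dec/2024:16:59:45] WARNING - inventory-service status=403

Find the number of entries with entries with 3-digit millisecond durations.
4

To find matching entries:

1. Pattern to match: entries with 3-digit millisecond durations
2. Scan each log entry for the pattern
3. Count matches: 4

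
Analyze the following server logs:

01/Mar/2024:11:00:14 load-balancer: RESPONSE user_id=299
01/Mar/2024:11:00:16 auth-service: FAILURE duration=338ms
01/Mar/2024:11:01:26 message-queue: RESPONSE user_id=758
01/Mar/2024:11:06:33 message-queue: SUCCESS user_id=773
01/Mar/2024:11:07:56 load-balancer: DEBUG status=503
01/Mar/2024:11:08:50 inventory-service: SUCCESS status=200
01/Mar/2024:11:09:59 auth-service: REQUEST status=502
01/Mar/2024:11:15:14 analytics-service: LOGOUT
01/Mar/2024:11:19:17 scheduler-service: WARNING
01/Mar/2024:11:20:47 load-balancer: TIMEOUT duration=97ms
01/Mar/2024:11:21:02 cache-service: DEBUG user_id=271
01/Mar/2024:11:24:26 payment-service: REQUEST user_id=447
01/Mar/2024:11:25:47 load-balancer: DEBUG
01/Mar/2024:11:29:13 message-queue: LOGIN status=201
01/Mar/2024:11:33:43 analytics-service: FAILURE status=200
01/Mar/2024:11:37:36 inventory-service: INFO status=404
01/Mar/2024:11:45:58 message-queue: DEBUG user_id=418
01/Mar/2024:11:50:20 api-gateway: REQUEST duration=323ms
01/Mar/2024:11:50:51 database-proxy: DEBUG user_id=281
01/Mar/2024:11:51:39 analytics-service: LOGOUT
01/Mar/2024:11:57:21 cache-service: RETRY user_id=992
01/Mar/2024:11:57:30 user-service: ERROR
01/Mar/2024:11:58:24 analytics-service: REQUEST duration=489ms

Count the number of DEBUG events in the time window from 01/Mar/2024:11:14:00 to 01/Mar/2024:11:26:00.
2

To count events in the time window:

1. Window boundaries: 01/Mar/2024:11:14:00 to 01/Mar/2024:11:26:00
2. Filter for DEBUG events within this window
3. Count matching events: 2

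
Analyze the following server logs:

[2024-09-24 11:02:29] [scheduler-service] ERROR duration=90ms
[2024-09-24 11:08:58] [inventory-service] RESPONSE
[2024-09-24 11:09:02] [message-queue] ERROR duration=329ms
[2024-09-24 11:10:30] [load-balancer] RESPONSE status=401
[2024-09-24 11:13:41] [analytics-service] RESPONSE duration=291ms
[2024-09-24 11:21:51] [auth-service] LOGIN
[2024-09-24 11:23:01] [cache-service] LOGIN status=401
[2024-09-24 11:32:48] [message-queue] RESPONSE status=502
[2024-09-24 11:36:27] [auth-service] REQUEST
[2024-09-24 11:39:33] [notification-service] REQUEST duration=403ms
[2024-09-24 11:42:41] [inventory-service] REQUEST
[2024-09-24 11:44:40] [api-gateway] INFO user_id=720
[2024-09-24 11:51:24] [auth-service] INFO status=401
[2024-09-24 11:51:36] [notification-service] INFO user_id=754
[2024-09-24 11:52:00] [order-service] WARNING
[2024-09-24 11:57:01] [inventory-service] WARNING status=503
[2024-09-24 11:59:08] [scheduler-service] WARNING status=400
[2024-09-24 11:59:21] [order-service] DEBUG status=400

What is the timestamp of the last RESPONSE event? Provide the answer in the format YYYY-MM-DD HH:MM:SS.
2024-09-24 11:32:48

To find the last event:

1. Filter for all RESPONSE events
2. Sort by timestamp
3. Select the last one
4. Timestamp: 2024-09-24 11:32:48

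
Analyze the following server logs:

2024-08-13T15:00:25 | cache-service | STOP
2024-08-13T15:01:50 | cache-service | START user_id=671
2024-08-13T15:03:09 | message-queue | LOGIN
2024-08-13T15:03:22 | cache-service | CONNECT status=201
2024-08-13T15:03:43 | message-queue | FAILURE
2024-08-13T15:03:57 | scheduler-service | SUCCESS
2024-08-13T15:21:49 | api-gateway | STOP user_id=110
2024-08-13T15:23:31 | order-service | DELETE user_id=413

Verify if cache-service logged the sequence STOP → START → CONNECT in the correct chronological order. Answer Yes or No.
Yes

To verify sequence order:

1. Find all events in sequence STOP → START → CONNECT for cache-service
2. Extract their timestamps
3. Check if timestamps are in ascending order
4. Result: Yes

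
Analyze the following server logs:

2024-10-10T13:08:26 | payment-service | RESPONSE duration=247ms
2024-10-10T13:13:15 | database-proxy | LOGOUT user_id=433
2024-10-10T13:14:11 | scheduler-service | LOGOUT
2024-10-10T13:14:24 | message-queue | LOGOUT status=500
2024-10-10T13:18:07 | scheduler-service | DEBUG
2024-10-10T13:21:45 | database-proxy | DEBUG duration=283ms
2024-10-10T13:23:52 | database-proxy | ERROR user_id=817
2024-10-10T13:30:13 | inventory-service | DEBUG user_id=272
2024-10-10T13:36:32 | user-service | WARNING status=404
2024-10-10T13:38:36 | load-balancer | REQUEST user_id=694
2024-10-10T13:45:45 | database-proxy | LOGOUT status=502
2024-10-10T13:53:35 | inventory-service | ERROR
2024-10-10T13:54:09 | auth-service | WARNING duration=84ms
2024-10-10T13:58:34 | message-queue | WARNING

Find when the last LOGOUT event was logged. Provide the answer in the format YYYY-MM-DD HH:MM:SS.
2024-10-10 13:45:45

To find the last event:

1. Filter for all LOGOUT events
2. Sort by timestamp
3. Select the last one
4. Timestamp: 2024-10-10 13:45:45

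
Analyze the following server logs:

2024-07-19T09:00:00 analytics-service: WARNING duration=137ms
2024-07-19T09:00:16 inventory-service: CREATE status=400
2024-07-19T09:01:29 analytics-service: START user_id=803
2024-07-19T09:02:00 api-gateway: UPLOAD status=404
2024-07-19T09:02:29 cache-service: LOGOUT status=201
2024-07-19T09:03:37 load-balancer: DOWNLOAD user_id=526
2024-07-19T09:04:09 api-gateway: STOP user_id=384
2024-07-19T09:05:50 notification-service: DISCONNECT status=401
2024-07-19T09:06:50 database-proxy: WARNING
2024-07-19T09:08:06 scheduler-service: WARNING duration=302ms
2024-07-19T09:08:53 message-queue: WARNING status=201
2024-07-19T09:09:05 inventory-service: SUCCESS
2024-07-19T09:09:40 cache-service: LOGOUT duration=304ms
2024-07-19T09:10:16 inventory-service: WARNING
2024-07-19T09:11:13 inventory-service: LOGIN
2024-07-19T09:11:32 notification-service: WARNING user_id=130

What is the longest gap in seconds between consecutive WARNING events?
410

To find the longest gap:

1. Extract all WARNING events in chronological order
2. Calculate time differences between consecutive events
3. Find the maximum difference
4. Longest gap: 410 seconds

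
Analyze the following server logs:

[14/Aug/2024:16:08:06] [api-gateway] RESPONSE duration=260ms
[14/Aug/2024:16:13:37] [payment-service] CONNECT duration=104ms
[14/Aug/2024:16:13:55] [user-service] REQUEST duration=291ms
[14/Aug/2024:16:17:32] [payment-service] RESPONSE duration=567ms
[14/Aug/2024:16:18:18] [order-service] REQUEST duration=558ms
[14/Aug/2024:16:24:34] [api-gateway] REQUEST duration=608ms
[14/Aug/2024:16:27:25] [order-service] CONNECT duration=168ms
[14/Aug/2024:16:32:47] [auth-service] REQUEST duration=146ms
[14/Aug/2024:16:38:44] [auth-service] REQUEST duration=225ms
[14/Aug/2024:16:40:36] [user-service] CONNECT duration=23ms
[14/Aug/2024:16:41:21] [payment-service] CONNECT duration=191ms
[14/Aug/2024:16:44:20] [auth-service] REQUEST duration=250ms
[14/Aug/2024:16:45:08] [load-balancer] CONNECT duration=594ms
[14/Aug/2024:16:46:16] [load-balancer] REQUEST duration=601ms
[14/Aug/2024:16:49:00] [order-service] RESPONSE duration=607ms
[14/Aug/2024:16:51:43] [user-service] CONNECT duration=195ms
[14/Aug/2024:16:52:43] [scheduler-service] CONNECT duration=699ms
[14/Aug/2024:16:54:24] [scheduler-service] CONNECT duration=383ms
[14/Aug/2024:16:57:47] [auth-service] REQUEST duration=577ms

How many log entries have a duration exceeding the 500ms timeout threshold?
8

To count timeouts:

1. Threshold: 500ms
2. Extract duration from each log entry
3. Count entries where duration > 500
4. Timeout count: 8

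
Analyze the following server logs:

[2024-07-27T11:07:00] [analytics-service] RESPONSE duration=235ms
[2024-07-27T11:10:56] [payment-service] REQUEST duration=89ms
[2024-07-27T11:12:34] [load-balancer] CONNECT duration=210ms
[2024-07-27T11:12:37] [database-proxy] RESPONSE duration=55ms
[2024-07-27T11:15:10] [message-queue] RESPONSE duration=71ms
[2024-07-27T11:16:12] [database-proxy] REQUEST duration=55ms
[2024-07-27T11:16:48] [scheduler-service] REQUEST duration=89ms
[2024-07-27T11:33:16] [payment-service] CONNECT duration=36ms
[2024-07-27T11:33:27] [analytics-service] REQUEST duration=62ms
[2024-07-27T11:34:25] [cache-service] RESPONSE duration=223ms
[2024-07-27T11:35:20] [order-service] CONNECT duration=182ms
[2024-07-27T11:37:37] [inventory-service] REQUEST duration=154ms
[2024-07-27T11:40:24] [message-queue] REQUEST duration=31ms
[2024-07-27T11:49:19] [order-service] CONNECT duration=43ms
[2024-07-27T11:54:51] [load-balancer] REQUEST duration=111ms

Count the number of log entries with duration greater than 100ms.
6

To count timeouts:

1. Threshold: 100ms
2. Extract duration from each log entry
3. Count entries where duration > 100
4. Timeout count: 6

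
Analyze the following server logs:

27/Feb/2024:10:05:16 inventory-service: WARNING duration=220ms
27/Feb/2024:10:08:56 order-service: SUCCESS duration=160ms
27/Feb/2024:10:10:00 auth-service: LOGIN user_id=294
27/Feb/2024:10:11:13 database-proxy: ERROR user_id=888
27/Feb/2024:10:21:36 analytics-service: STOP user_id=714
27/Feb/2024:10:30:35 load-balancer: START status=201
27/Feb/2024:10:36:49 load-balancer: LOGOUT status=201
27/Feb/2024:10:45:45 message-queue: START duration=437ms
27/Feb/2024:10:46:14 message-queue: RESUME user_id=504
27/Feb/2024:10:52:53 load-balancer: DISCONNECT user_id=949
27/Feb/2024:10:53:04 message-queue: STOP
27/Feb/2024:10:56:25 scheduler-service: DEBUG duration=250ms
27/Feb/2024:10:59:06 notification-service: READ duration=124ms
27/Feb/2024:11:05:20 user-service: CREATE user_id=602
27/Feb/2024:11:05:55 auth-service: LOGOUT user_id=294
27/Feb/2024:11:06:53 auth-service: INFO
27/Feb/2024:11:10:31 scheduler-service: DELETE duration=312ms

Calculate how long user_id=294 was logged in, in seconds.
3355

To calculate session duration:

1. Find LOGIN event for user_id=294: 27/Feb/2024:10:10:00
2. Find LOGOUT event for user_id=294: 27/Feb/2024:11:05:55
3. Session duration: 27/Feb/2024:11:05:55 - 27/Feb/2024:10:10:00 = 3355 seconds (55 minutes)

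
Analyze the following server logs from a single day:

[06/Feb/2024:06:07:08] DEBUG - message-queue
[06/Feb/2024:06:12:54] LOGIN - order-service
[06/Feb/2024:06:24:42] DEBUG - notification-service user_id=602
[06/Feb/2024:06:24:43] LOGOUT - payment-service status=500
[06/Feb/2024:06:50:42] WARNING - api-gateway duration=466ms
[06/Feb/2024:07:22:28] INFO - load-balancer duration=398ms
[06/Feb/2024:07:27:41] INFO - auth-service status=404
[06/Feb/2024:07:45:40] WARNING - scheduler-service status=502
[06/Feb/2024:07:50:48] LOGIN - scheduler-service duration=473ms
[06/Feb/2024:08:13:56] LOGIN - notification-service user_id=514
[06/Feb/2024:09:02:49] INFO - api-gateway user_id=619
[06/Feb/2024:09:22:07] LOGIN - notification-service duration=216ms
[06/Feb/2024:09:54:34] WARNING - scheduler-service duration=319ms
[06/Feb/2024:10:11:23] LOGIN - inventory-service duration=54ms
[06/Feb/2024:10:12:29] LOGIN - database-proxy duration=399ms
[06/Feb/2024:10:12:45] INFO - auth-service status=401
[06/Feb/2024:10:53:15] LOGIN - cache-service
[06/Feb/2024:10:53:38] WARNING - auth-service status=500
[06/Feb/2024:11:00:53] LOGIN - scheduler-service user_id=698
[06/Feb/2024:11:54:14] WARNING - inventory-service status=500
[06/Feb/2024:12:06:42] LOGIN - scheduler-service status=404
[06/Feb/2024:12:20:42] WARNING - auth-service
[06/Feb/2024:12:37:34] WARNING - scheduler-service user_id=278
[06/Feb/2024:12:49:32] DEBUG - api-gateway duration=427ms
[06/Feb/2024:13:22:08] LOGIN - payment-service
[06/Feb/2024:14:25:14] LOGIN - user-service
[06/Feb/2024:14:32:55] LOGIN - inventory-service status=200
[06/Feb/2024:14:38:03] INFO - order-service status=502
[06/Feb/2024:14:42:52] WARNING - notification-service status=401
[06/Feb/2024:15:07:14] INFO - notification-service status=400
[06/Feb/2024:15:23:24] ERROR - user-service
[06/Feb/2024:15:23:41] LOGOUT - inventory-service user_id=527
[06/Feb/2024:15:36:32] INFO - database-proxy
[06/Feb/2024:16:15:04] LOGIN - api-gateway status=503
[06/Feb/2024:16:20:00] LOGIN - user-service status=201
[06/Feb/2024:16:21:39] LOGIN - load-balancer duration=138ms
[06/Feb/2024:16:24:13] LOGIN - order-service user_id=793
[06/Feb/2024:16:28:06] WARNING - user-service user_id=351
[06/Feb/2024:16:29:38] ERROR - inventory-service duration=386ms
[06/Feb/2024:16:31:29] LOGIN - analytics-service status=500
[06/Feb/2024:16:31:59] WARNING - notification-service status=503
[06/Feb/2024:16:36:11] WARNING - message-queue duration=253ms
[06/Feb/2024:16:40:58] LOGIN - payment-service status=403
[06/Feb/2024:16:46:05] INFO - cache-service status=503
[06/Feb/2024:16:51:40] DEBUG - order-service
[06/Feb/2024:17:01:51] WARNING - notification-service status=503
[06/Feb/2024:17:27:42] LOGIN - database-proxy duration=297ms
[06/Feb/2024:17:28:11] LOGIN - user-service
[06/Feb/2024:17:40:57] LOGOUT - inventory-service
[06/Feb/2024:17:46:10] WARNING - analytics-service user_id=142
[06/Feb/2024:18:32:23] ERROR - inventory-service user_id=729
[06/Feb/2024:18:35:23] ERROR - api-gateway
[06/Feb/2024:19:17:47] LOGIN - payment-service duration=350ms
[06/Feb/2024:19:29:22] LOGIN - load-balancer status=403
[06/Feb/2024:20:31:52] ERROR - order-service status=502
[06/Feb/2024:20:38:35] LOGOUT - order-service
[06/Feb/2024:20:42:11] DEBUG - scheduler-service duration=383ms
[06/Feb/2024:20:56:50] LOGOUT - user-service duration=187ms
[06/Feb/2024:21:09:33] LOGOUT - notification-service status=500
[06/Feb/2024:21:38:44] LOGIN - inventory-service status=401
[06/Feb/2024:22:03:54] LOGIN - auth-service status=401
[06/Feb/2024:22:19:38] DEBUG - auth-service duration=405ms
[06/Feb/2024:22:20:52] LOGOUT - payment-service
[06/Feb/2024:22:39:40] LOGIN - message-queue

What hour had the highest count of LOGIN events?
16

To find the peak hour:

1. Group all LOGIN events by hour
2. Count events in each hour
3. Find hour with maximum count
4. Peak hour: 16 (with 6 events)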